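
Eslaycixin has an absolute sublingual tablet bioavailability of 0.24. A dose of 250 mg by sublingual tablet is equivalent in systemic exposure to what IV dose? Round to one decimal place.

D_iv = 60.0 mg

Systemic exposure from an extravascular dose = F × D_ev, so the equivalent IV dose is F × D_ev.
D_iv = F × D_ev = 0.24 × 250 = 60 mg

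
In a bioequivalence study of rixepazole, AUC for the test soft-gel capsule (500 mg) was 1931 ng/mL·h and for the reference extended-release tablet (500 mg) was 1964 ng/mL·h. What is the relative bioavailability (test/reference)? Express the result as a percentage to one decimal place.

F_rel = 98.3%

F_rel = (AUC_test/D_test) / (AUC_ref/D_ref)
      = (1931/500) / (1964/500)
      = 3.862 / 3.928 = 0.9832 = 98.32%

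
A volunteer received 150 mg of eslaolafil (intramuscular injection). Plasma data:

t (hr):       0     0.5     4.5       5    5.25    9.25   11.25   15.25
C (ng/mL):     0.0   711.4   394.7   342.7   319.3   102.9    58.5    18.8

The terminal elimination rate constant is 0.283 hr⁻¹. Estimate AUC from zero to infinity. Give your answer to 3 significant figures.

AUC = 3880 ng/mL·hr

Trapezoidal AUC_0→15.25:
  [0→0.5]: (0.0+711.4)/2 × 0.5 = 177.85
  [0.5→4.5]: (711.4+394.7)/2 × 4 = 2212.2
  [4.5→5]: (394.7+342.7)/2 × 0.5 = 184.35
  [5→5.25]: (342.7+319.3)/2 × 0.25 = 82.75
  [5.25→9.25]: (319.3+102.9)/2 × 4 = 844.4
  [9.25→11.25]: (102.9+58.5)/2 × 2 = 161.4
  [11.25→15.25]: (58.5+18.8)/2 × 4 = 154.6
  Sum = 3817.55 ng/mL·hr
Extrapolated tail: C_last / k_e = 18.8 / 0.283 = 66.431
AUC_0→∞ = 3817.55 + 66.431 = 3883.981 ng/mL·hr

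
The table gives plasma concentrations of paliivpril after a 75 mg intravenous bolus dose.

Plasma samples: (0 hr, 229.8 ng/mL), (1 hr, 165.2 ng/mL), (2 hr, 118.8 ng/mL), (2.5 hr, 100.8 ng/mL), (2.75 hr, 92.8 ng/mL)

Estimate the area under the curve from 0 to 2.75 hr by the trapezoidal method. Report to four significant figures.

AUC = 418.6 ng/mL·hr

Trapezoidal AUC_0→2.75:
  [0→1]: (229.8+165.2)/2 × 1 = 197.5
  [1→2]: (165.2+118.8)/2 × 1 = 142.0
  [2→2.5]: (118.8+100.8)/2 × 0.5 = 54.9
  [2.5→2.75]: (100.8+92.8)/2 × 0.25 = 24.2
  Sum = 418.6 ng/mL·hr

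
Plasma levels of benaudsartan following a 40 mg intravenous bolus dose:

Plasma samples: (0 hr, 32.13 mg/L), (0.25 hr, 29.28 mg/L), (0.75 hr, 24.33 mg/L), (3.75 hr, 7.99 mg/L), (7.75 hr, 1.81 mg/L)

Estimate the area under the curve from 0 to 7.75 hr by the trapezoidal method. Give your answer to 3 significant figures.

AUC = 89.2 mg/L·hr

Trapezoidal AUC_0→7.75:
  [0→0.25]: (32.13+29.28)/2 × 0.25 = 7.67625
  [0.25→0.75]: (29.28+24.33)/2 × 0.5 = 13.4025
  [0.75→3.75]: (24.33+7.99)/2 × 3 = 48.48
  [3.75→7.75]: (7.99+1.81)/2 × 4 = 19.6
  Sum = 89.15875 mg/L·hr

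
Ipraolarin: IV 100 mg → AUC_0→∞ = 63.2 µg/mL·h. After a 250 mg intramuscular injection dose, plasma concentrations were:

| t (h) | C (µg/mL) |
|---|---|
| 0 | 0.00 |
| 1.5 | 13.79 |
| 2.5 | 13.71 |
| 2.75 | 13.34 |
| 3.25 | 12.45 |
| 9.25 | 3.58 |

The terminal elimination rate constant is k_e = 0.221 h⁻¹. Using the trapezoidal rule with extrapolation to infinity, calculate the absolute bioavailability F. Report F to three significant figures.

Trapezoidal AUC_0→9.25 (intramuscular injection):
  [0→1.5]: (0.00+13.79)/2 × 1.5 = 10.3425
  [1.5→2.5]: (13.79+13.71)/2 × 1 = 13.75
  [2.5→2.75]: (13.71+13.34)/2 × 0.25 = 3.38125
  [2.75→3.25]: (13.34+12.45)/2 × 0.5 = 6.4475
  [3.25→9.25]: (12.45+3.58)/2 × 6 = 48.09
  Sum = 82.01125 µg/mL·h
Tail: C_last/k_e = 3.58/0.221 = 16.199
AUC_0→∞ (intramuscular injection) = 82.01125 + 16.199 = 98.21025 µg/mL·h
F = (AUC_ev/D_ev)/(AUC_iv/D_iv) = (98.21025/250)/(63.2/100) = 0.392841/0.632 = 0.6216

F = 0.622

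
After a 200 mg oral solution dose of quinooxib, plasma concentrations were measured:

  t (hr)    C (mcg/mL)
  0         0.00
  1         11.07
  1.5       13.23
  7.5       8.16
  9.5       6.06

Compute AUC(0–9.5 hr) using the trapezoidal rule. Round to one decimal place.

Trapezoidal AUC_0→9.5:
  [0→1]: (0.00+11.07)/2 × 1 = 5.535
  [1→1.5]: (11.07+13.23)/2 × 0.5 = 6.075
  [1.5→7.5]: (13.23+8.16)/2 × 6 = 64.17
  [7.5→9.5]: (8.16+6.06)/2 × 2 = 14.22
  Sum = 90.0 mcg/mL·hr

AUC = 90.0 mcg/mL·hr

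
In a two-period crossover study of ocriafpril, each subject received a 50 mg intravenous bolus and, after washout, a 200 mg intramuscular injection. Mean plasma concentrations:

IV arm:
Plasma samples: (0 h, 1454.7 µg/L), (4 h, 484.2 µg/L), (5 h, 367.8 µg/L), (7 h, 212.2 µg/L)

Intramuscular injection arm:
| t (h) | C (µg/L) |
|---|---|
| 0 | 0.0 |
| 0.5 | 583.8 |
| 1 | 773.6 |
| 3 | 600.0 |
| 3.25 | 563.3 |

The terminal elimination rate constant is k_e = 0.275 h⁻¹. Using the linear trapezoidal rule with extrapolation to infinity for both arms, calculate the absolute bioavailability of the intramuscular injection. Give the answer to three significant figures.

Trapezoidal AUC_0→7 (IV):
  [0→4]: (1454.7+484.2)/2 × 4 = 3877.8
  [4→5]: (484.2+367.8)/2 × 1 = 426.0
  [5→7]: (367.8+212.2)/2 × 2 = 580.0
  Sum = 4883.8 µg/L·h
IV tail: 212.2/0.275 = 771.636; AUC_iv,0→∞ = 4883.8 + 771.636 = 5655.436 µg/L·h
Trapezoidal AUC_0→3.25 (intramuscular injection):
  [0→0.5]: (0.0+583.8)/2 × 0.5 = 145.95
  [0.5→1]: (583.8+773.6)/2 × 0.5 = 339.35
  [1→3]: (773.6+600.0)/2 × 2 = 1373.6
  [3→3.25]: (600.0+563.3)/2 × 0.25 = 145.4125
  Sum = 2004.3125 µg/L·h
intramuscular injection tail: 563.3/0.275 = 2048.364; AUC_ev,0→∞ = 2004.3125 + 2048.364 = 4052.6765 µg/L·h
F = (AUC_ev/D_ev)/(AUC_iv/D_iv) = (4052.6765/200)/(5655.436/50) = 20.2634/113.10872 = 0.1791

F = 0.179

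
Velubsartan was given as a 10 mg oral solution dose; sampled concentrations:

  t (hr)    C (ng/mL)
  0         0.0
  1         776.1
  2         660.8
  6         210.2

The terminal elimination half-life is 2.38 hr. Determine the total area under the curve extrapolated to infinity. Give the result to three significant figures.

Trapezoidal AUC_0→6:
  [0→1]: (0.0+776.1)/2 × 1 = 388.05
  [1→2]: (776.1+660.8)/2 × 1 = 718.45
  [2→6]: (660.8+210.2)/2 × 4 = 1742.0
  Sum = 2848.5 ng/mL·hr
k_e = ln2 / t½ = 0.693147 / 2.38 = 0.2912 hr^-1
Extrapolated tail: C_last / k_e = 210.2 / 0.2912 = 721.841
AUC_0→∞ = 2848.5 + 721.841 = 3570.341 ng/mL·hr

AUC = 3570 ng/mL·hr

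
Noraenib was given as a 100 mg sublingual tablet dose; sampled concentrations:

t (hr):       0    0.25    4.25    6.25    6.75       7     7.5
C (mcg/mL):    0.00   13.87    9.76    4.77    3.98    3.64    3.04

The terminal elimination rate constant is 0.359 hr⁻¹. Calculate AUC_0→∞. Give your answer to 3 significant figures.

Trapezoidal AUC_0→7.5:
  [0→0.25]: (0.00+13.87)/2 × 0.25 = 1.73375
  [0.25→4.25]: (13.87+9.76)/2 × 4 = 47.26
  [4.25→6.25]: (9.76+4.77)/2 × 2 = 14.53
  [6.25→6.75]: (4.77+3.98)/2 × 0.5 = 2.1875
  [6.75→7]: (3.98+3.64)/2 × 0.25 = 0.9525
  [7→7.5]: (3.64+3.04)/2 × 0.5 = 1.67
  Sum = 68.33375 mcg/mL·hr
Extrapolated tail: C_last / k_e = 3.04 / 0.359 = 8.468
AUC_0→∞ = 68.33375 + 8.468 = 76.80175 mcg/mL·hr

AUC = 76.8 mcg/mL·hr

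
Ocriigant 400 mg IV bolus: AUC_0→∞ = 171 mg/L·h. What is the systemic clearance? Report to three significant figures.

CL = 2.34 L/h

CL = Dose_iv / AUC_0→∞
   = 400 / 171 = 2.33918 L/h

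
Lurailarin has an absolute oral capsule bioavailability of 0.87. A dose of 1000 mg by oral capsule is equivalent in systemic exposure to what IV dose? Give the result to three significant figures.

D_iv = 870 mg

Systemic exposure from an extravascular dose = F × D_ev, so the equivalent IV dose is F × D_ev.
D_iv = F × D_ev = 0.87 × 1000 = 870 mg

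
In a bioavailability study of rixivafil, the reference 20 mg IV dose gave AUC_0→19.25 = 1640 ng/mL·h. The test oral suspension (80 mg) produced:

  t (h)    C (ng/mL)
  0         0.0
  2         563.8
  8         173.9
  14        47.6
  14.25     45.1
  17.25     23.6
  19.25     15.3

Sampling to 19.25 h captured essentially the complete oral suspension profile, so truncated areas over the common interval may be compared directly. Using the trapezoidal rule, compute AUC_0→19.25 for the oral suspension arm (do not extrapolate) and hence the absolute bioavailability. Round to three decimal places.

F = 0.548

Trapezoidal AUC_0→19.25 (oral suspension):
  [0→2]: (0.0+563.8)/2 × 2 = 563.8
  [2→8]: (563.8+173.9)/2 × 6 = 2213.1
  [8→14]: (173.9+47.6)/2 × 6 = 664.5
  [14→14.25]: (47.6+45.1)/2 × 0.25 = 11.5875
  [14.25→17.25]: (45.1+23.6)/2 × 3 = 103.05
  [17.25→19.25]: (23.6+15.3)/2 × 2 = 38.9
  Sum = 3594.9375 ng/mL·h
F = (AUC_ev/D_ev)/(AUC_iv/D_iv) = (3594.9375/80)/(1640/20) = 44.9367/82 = 0.5480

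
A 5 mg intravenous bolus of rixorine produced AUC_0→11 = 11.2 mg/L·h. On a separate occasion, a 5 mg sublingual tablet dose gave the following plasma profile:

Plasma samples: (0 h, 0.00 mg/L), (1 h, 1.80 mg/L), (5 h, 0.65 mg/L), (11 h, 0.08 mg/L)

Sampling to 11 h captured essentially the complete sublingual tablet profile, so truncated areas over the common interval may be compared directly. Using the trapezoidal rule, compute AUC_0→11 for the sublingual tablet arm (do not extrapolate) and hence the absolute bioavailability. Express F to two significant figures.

F = 0.71

Trapezoidal AUC_0→11 (sublingual tablet):
  [0→1]: (0.00+1.80)/2 × 1 = 0.9
  [1→5]: (1.80+0.65)/2 × 4 = 4.9
  [5→11]: (0.65+0.08)/2 × 6 = 2.19
  Sum = 7.99 mg/L·h
F = (AUC_ev/D_ev)/(AUC_iv/D_iv) = (7.99/5)/(11.2/5) = 1.598/2.24 = 0.7134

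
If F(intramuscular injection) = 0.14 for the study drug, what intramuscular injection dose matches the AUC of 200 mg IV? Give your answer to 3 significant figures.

For equal systemic exposure: F × D_ev = D_iv
D_ev = D_iv / F = 200 / 0.14 = 1428.57 mg

D_intramuscular = 1430 mg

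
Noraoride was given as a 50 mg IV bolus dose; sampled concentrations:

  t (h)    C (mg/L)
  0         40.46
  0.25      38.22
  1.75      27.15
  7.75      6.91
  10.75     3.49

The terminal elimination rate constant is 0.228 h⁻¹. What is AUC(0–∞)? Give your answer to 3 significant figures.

AUC = 192 mg/L·h

Trapezoidal AUC_0→10.75:
  [0→0.25]: (40.46+38.22)/2 × 0.25 = 9.835
  [0.25→1.75]: (38.22+27.15)/2 × 1.5 = 49.0275
  [1.75→7.75]: (27.15+6.91)/2 × 6 = 102.18
  [7.75→10.75]: (6.91+3.49)/2 × 3 = 15.6
  Sum = 176.6425 mg/L·h
Extrapolated tail: C_last / k_e = 3.49 / 0.228 = 15.307
AUC_0→∞ = 176.6425 + 15.307 = 191.9495 mg/L·h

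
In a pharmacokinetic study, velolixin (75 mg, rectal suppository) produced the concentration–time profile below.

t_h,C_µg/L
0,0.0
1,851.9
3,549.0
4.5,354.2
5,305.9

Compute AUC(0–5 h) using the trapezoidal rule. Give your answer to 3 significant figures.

AUC = 2670 µg/L·h

Trapezoidal AUC_0→5:
  [0→1]: (0.0+851.9)/2 × 1 = 425.95
  [1→3]: (851.9+549.0)/2 × 2 = 1400.9
  [3→4.5]: (549.0+354.2)/2 × 1.5 = 677.4
  [4.5→5]: (354.2+305.9)/2 × 0.5 = 165.025
  Sum = 2669.275 µg/L·h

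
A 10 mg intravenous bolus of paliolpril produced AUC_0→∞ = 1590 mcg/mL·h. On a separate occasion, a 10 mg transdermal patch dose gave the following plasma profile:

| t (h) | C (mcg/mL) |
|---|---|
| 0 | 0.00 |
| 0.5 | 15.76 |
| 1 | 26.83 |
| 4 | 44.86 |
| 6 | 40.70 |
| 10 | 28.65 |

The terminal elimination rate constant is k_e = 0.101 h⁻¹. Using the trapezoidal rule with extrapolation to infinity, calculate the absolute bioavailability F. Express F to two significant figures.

Trapezoidal AUC_0→10 (transdermal patch):
  [0→0.5]: (0.00+15.76)/2 × 0.5 = 3.94
  [0.5→1]: (15.76+26.83)/2 × 0.5 = 10.6475
  [1→4]: (26.83+44.86)/2 × 3 = 107.535
  [4→6]: (44.86+40.70)/2 × 2 = 85.56
  [6→10]: (40.70+28.65)/2 × 4 = 138.7
  Sum = 346.3825 mcg/mL·h
Tail: C_last/k_e = 28.65/0.101 = 283.663
AUC_0→∞ (transdermal patch) = 346.3825 + 283.663 = 630.0455 mcg/mL·h
F = (AUC_ev/D_ev)/(AUC_iv/D_iv) = (630.0455/10)/(1590/10) = 63.00455/159 = 0.3963

F = 0.40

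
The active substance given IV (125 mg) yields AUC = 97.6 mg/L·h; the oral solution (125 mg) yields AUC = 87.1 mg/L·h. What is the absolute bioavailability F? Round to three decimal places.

F = (AUC_ev / D_ev) / (AUC_iv / D_iv)
  = (87.1/125) / (97.6/125)
  = 0.6968 / 0.7808 = 0.8924

F = 0.892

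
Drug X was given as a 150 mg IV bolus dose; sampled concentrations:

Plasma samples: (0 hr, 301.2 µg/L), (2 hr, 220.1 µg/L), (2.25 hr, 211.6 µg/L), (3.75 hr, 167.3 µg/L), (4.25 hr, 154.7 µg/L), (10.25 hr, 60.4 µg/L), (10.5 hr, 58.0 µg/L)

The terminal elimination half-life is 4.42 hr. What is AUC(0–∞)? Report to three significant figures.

Trapezoidal AUC_0→10.5:
  [0→2]: (301.2+220.1)/2 × 2 = 521.3
  [2→2.25]: (220.1+211.6)/2 × 0.25 = 53.9625
  [2.25→3.75]: (211.6+167.3)/2 × 1.5 = 284.175
  [3.75→4.25]: (167.3+154.7)/2 × 0.5 = 80.5
  [4.25→10.25]: (154.7+60.4)/2 × 6 = 645.3
  [10.25→10.5]: (60.4+58.0)/2 × 0.25 = 14.8
  Sum = 1600.0375 µg/L·hr
k_e = ln2 / t½ = 0.693147 / 4.42 = 0.1568 hr^-1
Extrapolated tail: C_last / k_e = 58.0 / 0.1568 = 369.898
AUC_0→∞ = 1600.0375 + 369.898 = 1969.9355 µg/L·hr

AUC = 1970 µg/L·hr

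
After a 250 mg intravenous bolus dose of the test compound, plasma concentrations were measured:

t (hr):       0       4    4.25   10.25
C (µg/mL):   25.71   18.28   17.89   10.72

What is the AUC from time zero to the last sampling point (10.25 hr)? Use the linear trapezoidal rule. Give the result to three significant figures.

Trapezoidal AUC_0→10.25:
  [0→4]: (25.71+18.28)/2 × 4 = 87.98
  [4→4.25]: (18.28+17.89)/2 × 0.25 = 4.52125
  [4.25→10.25]: (17.89+10.72)/2 × 6 = 85.83
  Sum = 178.33125 µg/mL·hr

AUC = 178 µg/mL·hr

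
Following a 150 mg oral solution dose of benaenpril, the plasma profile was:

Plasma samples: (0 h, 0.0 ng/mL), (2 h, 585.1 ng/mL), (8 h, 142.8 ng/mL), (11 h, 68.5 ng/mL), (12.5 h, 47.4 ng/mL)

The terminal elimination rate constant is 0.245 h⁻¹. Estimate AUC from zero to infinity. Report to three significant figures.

Trapezoidal AUC_0→12.5:
  [0→2]: (0.0+585.1)/2 × 2 = 585.1
  [2→8]: (585.1+142.8)/2 × 6 = 2183.7
  [8→11]: (142.8+68.5)/2 × 3 = 316.95
  [11→12.5]: (68.5+47.4)/2 × 1.5 = 86.925
  Sum = 3172.675 ng/mL·h
Extrapolated tail: C_last / k_e = 47.4 / 0.245 = 193.469
AUC_0→∞ = 3172.675 + 193.469 = 3366.144 ng/mL·h

AUC = 3370 ng/mL·h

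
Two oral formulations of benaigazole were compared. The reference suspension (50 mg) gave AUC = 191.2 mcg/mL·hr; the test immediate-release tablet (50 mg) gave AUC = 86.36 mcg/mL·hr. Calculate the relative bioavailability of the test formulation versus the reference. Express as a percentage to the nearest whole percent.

F_rel = 45%

F_rel = (AUC_test/D_test) / (AUC_ref/D_ref)
      = (86.36/50) / (191.2/50)
      = 1.7272 / 3.824 = 0.4517 = 45.17%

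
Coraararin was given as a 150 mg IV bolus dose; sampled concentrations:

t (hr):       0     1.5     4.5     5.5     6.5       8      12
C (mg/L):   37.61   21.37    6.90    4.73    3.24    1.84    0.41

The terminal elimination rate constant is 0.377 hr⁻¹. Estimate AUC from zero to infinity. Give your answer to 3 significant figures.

AUC = 106 mg/L·hr

Trapezoidal AUC_0→12:
  [0→1.5]: (37.61+21.37)/2 × 1.5 = 44.235
  [1.5→4.5]: (21.37+6.90)/2 × 3 = 42.405
  [4.5→5.5]: (6.90+4.73)/2 × 1 = 5.815
  [5.5→6.5]: (4.73+3.24)/2 × 1 = 3.985
  [6.5→8]: (3.24+1.84)/2 × 1.5 = 3.81
  [8→12]: (1.84+0.41)/2 × 4 = 4.5
  Sum = 104.75 mg/L·hr
Extrapolated tail: C_last / k_e = 0.41 / 0.377 = 1.088
AUC_0→∞ = 104.75 + 1.088 = 105.838 mg/L·hr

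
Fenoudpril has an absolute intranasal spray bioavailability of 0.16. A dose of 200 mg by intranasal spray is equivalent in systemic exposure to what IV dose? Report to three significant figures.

D_iv = 32.0 mg

Systemic exposure from an extravascular dose = F × D_ev, so the equivalent IV dose is F × D_ev.
D_iv = F × D_ev = 0.16 × 200 = 32 mg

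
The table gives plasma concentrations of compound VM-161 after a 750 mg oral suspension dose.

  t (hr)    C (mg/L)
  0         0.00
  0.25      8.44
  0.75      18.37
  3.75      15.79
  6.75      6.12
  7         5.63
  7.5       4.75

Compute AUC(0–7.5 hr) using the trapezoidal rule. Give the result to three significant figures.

Trapezoidal AUC_0→7.5:
  [0→0.25]: (0.00+8.44)/2 × 0.25 = 1.055
  [0.25→0.75]: (8.44+18.37)/2 × 0.5 = 6.7025
  [0.75→3.75]: (18.37+15.79)/2 × 3 = 51.24
  [3.75→6.75]: (15.79+6.12)/2 × 3 = 32.865
  [6.75→7]: (6.12+5.63)/2 × 0.25 = 1.46875
  [7→7.5]: (5.63+4.75)/2 × 0.5 = 2.595
  Sum = 95.92625 mg/L·hr

AUC = 95.9 mg/L·hr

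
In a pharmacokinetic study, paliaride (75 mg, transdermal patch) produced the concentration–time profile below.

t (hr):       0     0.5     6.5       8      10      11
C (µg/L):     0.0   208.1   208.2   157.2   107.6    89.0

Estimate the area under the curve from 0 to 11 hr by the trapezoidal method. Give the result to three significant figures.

AUC = 1940 µg/L·hr

Trapezoidal AUC_0→11:
  [0→0.5]: (0.0+208.1)/2 × 0.5 = 52.025
  [0.5→6.5]: (208.1+208.2)/2 × 6 = 1248.9
  [6.5→8]: (208.2+157.2)/2 × 1.5 = 274.05
  [8→10]: (157.2+107.6)/2 × 2 = 264.8
  [10→11]: (107.6+89.0)/2 × 1 = 98.3
  Sum = 1938.075 µg/L·hr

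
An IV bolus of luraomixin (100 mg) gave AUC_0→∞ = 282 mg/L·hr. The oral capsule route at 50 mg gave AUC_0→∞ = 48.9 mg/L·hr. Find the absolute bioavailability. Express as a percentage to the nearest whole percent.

F = (AUC_ev / D_ev) / (AUC_iv / D_iv)
  = (48.9/50) / (282/100)
  = 0.978 / 2.82 = 0.3468
  = 34.68%

F = 35%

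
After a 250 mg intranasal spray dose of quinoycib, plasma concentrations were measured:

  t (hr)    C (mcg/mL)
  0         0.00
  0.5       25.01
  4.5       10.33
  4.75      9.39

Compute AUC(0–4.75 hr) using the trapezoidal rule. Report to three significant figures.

AUC = 79.4 mcg/mL·hr

Trapezoidal AUC_0→4.75:
  [0→0.5]: (0.00+25.01)/2 × 0.5 = 6.2525
  [0.5→4.5]: (25.01+10.33)/2 × 4 = 70.68
  [4.5→4.75]: (10.33+9.39)/2 × 0.25 = 2.465
  Sum = 79.3975 mcg/mL·hr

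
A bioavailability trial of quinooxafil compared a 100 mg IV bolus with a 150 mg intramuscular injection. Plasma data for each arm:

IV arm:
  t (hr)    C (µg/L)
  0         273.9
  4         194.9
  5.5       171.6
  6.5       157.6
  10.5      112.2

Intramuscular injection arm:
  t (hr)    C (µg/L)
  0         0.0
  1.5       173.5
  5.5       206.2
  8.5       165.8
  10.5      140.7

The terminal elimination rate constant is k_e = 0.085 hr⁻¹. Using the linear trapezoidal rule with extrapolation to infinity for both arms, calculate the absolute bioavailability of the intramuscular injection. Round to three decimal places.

Trapezoidal AUC_0→10.5 (IV):
  [0→4]: (273.9+194.9)/2 × 4 = 937.6
  [4→5.5]: (194.9+171.6)/2 × 1.5 = 274.875
  [5.5→6.5]: (171.6+157.6)/2 × 1 = 164.6
  [6.5→10.5]: (157.6+112.2)/2 × 4 = 539.6
  Sum = 1916.675 µg/L·hr
IV tail: 112.2/0.085 = 1320.000; AUC_iv,0→∞ = 1916.675 + 1320.000 = 3236.675 µg/L·hr
Trapezoidal AUC_0→10.5 (intramuscular injection):
  [0→1.5]: (0.0+173.5)/2 × 1.5 = 130.125
  [1.5→5.5]: (173.5+206.2)/2 × 4 = 759.4
  [5.5→8.5]: (206.2+165.8)/2 × 3 = 558.0
  [8.5→10.5]: (165.8+140.7)/2 × 2 = 306.5
  Sum = 1754.025 µg/L·hr
intramuscular injection tail: 140.7/0.085 = 1655.294; AUC_ev,0→∞ = 1754.025 + 1655.294 = 3409.319 µg/L·hr
F = (AUC_ev/D_ev)/(AUC_iv/D_iv) = (3409.319/150)/(3236.675/100) = 22.7288/32.36675 = 0.7022

F = 0.702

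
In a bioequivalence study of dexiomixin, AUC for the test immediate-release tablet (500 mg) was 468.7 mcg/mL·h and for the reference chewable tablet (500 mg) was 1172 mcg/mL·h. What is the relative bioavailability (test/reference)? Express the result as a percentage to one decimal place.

F_rel = 40.0%

F_rel = (AUC_test/D_test) / (AUC_ref/D_ref)
      = (468.7/500) / (1172/500)
      = 0.9374 / 2.344 = 0.3999 = 39.99%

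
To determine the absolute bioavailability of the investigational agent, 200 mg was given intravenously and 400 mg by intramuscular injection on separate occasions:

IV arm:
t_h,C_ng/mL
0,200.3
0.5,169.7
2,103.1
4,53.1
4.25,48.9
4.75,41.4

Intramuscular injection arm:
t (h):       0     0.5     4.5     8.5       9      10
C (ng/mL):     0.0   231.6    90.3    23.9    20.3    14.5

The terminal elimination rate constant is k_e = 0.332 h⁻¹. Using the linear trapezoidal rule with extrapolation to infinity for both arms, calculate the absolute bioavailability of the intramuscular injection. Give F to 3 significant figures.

Trapezoidal AUC_0→4.75 (IV):
  [0→0.5]: (200.3+169.7)/2 × 0.5 = 92.5
  [0.5→2]: (169.7+103.1)/2 × 1.5 = 204.6
  [2→4]: (103.1+53.1)/2 × 2 = 156.2
  [4→4.25]: (53.1+48.9)/2 × 0.25 = 12.75
  [4.25→4.75]: (48.9+41.4)/2 × 0.5 = 22.575
  Sum = 488.625 ng/mL·h
IV tail: 41.4/0.332 = 124.699; AUC_iv,0→∞ = 488.625 + 124.699 = 613.324 ng/mL·h
Trapezoidal AUC_0→10 (intramuscular injection):
  [0→0.5]: (0.0+231.6)/2 × 0.5 = 57.9
  [0.5→4.5]: (231.6+90.3)/2 × 4 = 643.8
  [4.5→8.5]: (90.3+23.9)/2 × 4 = 228.4
  [8.5→9]: (23.9+20.3)/2 × 0.5 = 11.05
  [9→10]: (20.3+14.5)/2 × 1 = 17.4
  Sum = 958.55 ng/mL·h
intramuscular injection tail: 14.5/0.332 = 43.675; AUC_ev,0→∞ = 958.55 + 43.675 = 1002.225 ng/mL·h
F = (AUC_ev/D_ev)/(AUC_iv/D_iv) = (1002.225/400)/(613.324/200) = 2.5055625/3.06662 = 0.8170

F = 0.817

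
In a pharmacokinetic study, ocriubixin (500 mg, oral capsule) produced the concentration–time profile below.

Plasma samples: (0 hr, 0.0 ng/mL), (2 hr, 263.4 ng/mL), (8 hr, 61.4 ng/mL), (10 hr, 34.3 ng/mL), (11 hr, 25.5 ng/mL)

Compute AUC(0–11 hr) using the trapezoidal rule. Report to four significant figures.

AUC = 1363 ng/mL·hr

Trapezoidal AUC_0→11:
  [0→2]: (0.0+263.4)/2 × 2 = 263.4
  [2→8]: (263.4+61.4)/2 × 6 = 974.4
  [8→10]: (61.4+34.3)/2 × 2 = 95.7
  [10→11]: (34.3+25.5)/2 × 1 = 29.9
  Sum = 1363.4 ng/mL·hr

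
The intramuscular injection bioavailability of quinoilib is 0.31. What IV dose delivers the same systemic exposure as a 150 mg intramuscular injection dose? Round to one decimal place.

D_iv = 46.5 mg

Systemic exposure from an extravascular dose = F × D_ev, so the equivalent IV dose is F × D_ev.
D_iv = F × D_ev = 0.31 × 150 = 46.5 mg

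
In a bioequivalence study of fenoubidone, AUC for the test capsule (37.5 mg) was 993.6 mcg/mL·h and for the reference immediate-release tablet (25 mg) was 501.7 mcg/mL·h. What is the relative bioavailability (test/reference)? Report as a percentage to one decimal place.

F_rel = 132.0%

F_rel = (AUC_test/D_test) / (AUC_ref/D_ref)
      = (993.6/37.5) / (501.7/25)
      = 26.496 / 20.068 = 1.3203 = 132.03%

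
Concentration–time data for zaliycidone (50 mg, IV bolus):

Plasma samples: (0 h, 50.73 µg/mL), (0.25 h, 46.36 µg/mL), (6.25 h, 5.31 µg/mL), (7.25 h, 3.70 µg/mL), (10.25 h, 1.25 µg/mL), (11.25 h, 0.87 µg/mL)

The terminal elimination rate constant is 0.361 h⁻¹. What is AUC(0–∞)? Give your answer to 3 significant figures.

Trapezoidal AUC_0→11.25:
  [0→0.25]: (50.73+46.36)/2 × 0.25 = 12.13625
  [0.25→6.25]: (46.36+5.31)/2 × 6 = 155.01
  [6.25→7.25]: (5.31+3.70)/2 × 1 = 4.505
  [7.25→10.25]: (3.70+1.25)/2 × 3 = 7.425
  [10.25→11.25]: (1.25+0.87)/2 × 1 = 1.06
  Sum = 180.13625 µg/mL·h
Extrapolated tail: C_last / k_e = 0.87 / 0.361 = 2.410
AUC_0→∞ = 180.13625 + 2.410 = 182.54625 µg/mL·h

AUC = 183 µg/mL·h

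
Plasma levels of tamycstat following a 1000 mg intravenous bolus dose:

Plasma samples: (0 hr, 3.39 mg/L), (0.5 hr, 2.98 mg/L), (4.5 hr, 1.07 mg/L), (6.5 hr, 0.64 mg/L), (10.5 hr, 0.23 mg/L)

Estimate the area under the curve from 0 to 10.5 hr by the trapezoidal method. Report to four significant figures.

Trapezoidal AUC_0→10.5:
  [0→0.5]: (3.39+2.98)/2 × 0.5 = 1.5925
  [0.5→4.5]: (2.98+1.07)/2 × 4 = 8.1
  [4.5→6.5]: (1.07+0.64)/2 × 2 = 1.71
  [6.5→10.5]: (0.64+0.23)/2 × 4 = 1.74
  Sum = 13.1425 mg/L·hr

AUC = 13.14 mg/L·hr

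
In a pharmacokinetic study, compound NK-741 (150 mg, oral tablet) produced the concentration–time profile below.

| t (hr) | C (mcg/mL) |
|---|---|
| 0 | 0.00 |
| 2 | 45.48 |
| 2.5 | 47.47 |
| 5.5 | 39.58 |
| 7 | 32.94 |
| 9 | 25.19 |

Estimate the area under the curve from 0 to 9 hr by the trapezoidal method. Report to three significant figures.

AUC = 312 mcg/mL·hr

Trapezoidal AUC_0→9:
  [0→2]: (0.00+45.48)/2 × 2 = 45.48
  [2→2.5]: (45.48+47.47)/2 × 0.5 = 23.2375
  [2.5→5.5]: (47.47+39.58)/2 × 3 = 130.575
  [5.5→7]: (39.58+32.94)/2 × 1.5 = 54.39
  [7→9]: (32.94+25.19)/2 × 2 = 58.13
  Sum = 311.8125 mcg/mL·hr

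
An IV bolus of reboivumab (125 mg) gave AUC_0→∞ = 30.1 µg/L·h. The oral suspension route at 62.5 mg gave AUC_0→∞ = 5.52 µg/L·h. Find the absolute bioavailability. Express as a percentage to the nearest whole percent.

F = (AUC_ev / D_ev) / (AUC_iv / D_iv)
  = (5.52/62.5) / (30.1/125)
  = 0.08832 / 0.2408 = 0.3668
  = 36.68%

F = 37%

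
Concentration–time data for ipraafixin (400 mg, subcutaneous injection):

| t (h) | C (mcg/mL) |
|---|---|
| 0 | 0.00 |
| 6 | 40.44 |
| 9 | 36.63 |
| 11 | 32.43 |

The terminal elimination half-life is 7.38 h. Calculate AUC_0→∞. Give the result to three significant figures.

AUC = 651 mcg/mL·h

Trapezoidal AUC_0→11:
  [0→6]: (0.00+40.44)/2 × 6 = 121.32
  [6→9]: (40.44+36.63)/2 × 3 = 115.605
  [9→11]: (36.63+32.43)/2 × 2 = 69.06
  Sum = 305.985 mcg/mL·h
k_e = ln2 / t½ = 0.693147 / 7.38 = 0.0939 h^-1
Extrapolated tail: C_last / k_e = 32.43 / 0.0939 = 345.367
AUC_0→∞ = 305.985 + 345.367 = 651.352 mcg/mL·h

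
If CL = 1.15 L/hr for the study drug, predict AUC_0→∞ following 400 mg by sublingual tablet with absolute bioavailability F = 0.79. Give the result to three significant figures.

AUC_0→∞ = F × Dose / CL
        = 0.79 × 400 / 1.15 = 274.783 mg/L·hr

AUC = 275 mg/L·hr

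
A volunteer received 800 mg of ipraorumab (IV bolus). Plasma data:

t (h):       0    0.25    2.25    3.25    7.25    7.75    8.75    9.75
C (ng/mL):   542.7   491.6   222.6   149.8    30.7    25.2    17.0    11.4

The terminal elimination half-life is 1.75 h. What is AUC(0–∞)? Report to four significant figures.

Trapezoidal AUC_0→9.75:
  [0→0.25]: (542.7+491.6)/2 × 0.25 = 129.2875
  [0.25→2.25]: (491.6+222.6)/2 × 2 = 714.2
  [2.25→3.25]: (222.6+149.8)/2 × 1 = 186.2
  [3.25→7.25]: (149.8+30.7)/2 × 4 = 361.0
  [7.25→7.75]: (30.7+25.2)/2 × 0.5 = 13.975
  [7.75→8.75]: (25.2+17.0)/2 × 1 = 21.1
  [8.75→9.75]: (17.0+11.4)/2 × 1 = 14.2
  Sum = 1439.9625 ng/mL·h
k_e = ln2 / t½ = 0.693147 / 1.75 = 0.3961 h^-1
Extrapolated tail: C_last / k_e = 11.4 / 0.3961 = 28.781
AUC_0→∞ = 1439.9625 + 28.781 = 1468.7435 ng/mL·h

AUC = 1469 ng/mL·h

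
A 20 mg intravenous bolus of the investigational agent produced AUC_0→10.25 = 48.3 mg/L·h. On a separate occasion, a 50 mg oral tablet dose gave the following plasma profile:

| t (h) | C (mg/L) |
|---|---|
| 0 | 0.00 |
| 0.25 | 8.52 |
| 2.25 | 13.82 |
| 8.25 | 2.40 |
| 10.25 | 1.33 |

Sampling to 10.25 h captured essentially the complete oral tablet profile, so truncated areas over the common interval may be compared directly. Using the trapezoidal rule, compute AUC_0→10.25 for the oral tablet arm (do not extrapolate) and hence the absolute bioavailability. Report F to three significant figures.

Trapezoidal AUC_0→10.25 (oral tablet):
  [0→0.25]: (0.00+8.52)/2 × 0.25 = 1.065
  [0.25→2.25]: (8.52+13.82)/2 × 2 = 22.34
  [2.25→8.25]: (13.82+2.40)/2 × 6 = 48.66
  [8.25→10.25]: (2.40+1.33)/2 × 2 = 3.73
  Sum = 75.795 mg/L·h
F = (AUC_ev/D_ev)/(AUC_iv/D_iv) = (75.795/50)/(48.3/20) = 1.5159/2.415 = 0.6277

F = 0.628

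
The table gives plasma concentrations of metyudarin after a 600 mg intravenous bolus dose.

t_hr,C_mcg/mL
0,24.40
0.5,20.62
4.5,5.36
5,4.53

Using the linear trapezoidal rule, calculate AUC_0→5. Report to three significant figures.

AUC = 65.7 mcg/mL·hr

Trapezoidal AUC_0→5:
  [0→0.5]: (24.40+20.62)/2 × 0.5 = 11.255
  [0.5→4.5]: (20.62+5.36)/2 × 4 = 51.96
  [4.5→5]: (5.36+4.53)/2 × 0.5 = 2.4725
  Sum = 65.6875 mcg/mL·hr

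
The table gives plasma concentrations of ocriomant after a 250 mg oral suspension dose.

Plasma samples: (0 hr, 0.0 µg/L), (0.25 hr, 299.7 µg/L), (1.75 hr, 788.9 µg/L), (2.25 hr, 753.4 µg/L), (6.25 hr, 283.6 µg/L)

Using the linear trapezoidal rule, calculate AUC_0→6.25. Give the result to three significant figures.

Trapezoidal AUC_0→6.25:
  [0→0.25]: (0.0+299.7)/2 × 0.25 = 37.4625
  [0.25→1.75]: (299.7+788.9)/2 × 1.5 = 816.45
  [1.75→2.25]: (788.9+753.4)/2 × 0.5 = 385.575
  [2.25→6.25]: (753.4+283.6)/2 × 4 = 2074.0
  Sum = 3313.4875 µg/L·hr

AUC = 3310 µg/L·hr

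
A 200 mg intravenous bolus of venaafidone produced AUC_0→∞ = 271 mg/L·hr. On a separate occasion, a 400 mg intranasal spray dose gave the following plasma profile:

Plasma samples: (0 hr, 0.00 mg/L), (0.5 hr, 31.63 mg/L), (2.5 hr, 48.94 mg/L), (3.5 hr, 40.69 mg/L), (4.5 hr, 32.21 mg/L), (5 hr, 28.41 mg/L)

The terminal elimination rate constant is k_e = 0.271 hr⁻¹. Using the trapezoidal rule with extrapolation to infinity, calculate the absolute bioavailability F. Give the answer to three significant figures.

F = 0.535

Trapezoidal AUC_0→5 (intranasal spray):
  [0→0.5]: (0.00+31.63)/2 × 0.5 = 7.9075
  [0.5→2.5]: (31.63+48.94)/2 × 2 = 80.57
  [2.5→3.5]: (48.94+40.69)/2 × 1 = 44.815
  [3.5→4.5]: (40.69+32.21)/2 × 1 = 36.45
  [4.5→5]: (32.21+28.41)/2 × 0.5 = 15.155
  Sum = 184.8975 mg/L·hr
Tail: C_last/k_e = 28.41/0.271 = 104.834
AUC_0→∞ (intranasal spray) = 184.8975 + 104.834 = 289.7315 mg/L·hr
F = (AUC_ev/D_ev)/(AUC_iv/D_iv) = (289.7315/400)/(271/200) = 0.72432875/1.355 = 0.5346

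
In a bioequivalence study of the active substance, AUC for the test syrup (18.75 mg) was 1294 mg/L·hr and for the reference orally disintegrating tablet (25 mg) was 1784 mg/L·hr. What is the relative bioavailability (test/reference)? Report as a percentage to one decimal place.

F_rel = (AUC_test/D_test) / (AUC_ref/D_ref)
      = (1294/18.75) / (1784/25)
      = 69.0133 / 71.36 = 0.9671 = 96.71%

F_rel = 96.7%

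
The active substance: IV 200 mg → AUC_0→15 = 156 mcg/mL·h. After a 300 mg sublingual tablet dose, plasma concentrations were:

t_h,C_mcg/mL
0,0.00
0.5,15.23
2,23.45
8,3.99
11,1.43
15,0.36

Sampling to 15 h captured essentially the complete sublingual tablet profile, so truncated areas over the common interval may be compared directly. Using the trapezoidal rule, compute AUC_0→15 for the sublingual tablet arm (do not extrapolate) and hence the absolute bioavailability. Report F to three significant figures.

F = 0.542

Trapezoidal AUC_0→15 (sublingual tablet):
  [0→0.5]: (0.00+15.23)/2 × 0.5 = 3.8075
  [0.5→2]: (15.23+23.45)/2 × 1.5 = 29.01
  [2→8]: (23.45+3.99)/2 × 6 = 82.32
  [8→11]: (3.99+1.43)/2 × 3 = 8.13
  [11→15]: (1.43+0.36)/2 × 4 = 3.58
  Sum = 126.8475 mcg/mL·h
F = (AUC_ev/D_ev)/(AUC_iv/D_iv) = (126.8475/300)/(156/200) = 0.422825/0.78 = 0.5421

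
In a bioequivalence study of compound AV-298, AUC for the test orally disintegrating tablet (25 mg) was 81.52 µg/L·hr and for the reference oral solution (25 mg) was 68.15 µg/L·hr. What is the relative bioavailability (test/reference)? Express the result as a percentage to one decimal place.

F_rel = (AUC_test/D_test) / (AUC_ref/D_ref)
      = (81.52/25) / (68.15/25)
      = 3.2608 / 2.726 = 1.1962 = 119.62%

F_rel = 119.6%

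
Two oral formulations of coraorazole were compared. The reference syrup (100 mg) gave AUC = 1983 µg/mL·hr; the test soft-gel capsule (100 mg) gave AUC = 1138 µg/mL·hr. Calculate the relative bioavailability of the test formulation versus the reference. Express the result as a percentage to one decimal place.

F_rel = 57.4%

F_rel = (AUC_test/D_test) / (AUC_ref/D_ref)
      = (1138/100) / (1983/100)
      = 11.38 / 19.83 = 0.5739 = 57.39%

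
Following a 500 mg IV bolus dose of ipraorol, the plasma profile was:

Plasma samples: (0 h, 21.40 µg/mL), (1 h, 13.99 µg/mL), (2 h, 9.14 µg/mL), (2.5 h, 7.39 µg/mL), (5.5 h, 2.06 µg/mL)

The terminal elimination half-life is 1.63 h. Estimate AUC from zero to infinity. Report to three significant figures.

Trapezoidal AUC_0→5.5:
  [0→1]: (21.40+13.99)/2 × 1 = 17.695
  [1→2]: (13.99+9.14)/2 × 1 = 11.565
  [2→2.5]: (9.14+7.39)/2 × 0.5 = 4.1325
  [2.5→5.5]: (7.39+2.06)/2 × 3 = 14.175
  Sum = 47.5675 µg/mL·h
k_e = ln2 / t½ = 0.693147 / 1.63 = 0.4252 h^-1
Extrapolated tail: C_last / k_e = 2.06 / 0.4252 = 4.845
AUC_0→∞ = 47.5675 + 4.845 = 52.4125 µg/mL·h

AUC = 52.4 µg/mL·h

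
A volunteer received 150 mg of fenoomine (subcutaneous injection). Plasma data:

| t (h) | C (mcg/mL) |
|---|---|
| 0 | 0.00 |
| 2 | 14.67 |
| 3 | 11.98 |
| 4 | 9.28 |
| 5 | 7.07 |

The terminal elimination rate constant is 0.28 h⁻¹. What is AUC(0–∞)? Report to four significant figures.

Trapezoidal AUC_0→5:
  [0→2]: (0.00+14.67)/2 × 2 = 14.67
  [2→3]: (14.67+11.98)/2 × 1 = 13.325
  [3→4]: (11.98+9.28)/2 × 1 = 10.63
  [4→5]: (9.28+7.07)/2 × 1 = 8.175
  Sum = 46.8 mcg/mL·h
Extrapolated tail: C_last / k_e = 7.07 / 0.28 = 25.250
AUC_0→∞ = 46.8 + 25.250 = 72.05 mcg/mL·h

AUC = 72.05 mcg/mL·h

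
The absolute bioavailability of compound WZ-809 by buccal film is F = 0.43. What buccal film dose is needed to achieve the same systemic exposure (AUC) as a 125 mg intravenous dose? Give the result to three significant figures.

D_buccal = 291 mg

For equal systemic exposure: F × D_ev = D_iv
D_ev = D_iv / F = 125 / 0.43 = 290.698 mg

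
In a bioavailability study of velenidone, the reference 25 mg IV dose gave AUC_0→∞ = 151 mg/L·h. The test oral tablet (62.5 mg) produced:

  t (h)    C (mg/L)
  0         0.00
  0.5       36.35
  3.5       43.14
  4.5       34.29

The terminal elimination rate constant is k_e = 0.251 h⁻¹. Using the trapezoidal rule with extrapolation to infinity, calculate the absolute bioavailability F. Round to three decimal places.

F = 0.804

Trapezoidal AUC_0→4.5 (oral tablet):
  [0→0.5]: (0.00+36.35)/2 × 0.5 = 9.0875
  [0.5→3.5]: (36.35+43.14)/2 × 3 = 119.235
  [3.5→4.5]: (43.14+34.29)/2 × 1 = 38.715
  Sum = 167.0375 mg/L·h
Tail: C_last/k_e = 34.29/0.251 = 136.614
AUC_0→∞ (oral tablet) = 167.0375 + 136.614 = 303.6515 mg/L·h
F = (AUC_ev/D_ev)/(AUC_iv/D_iv) = (303.6515/62.5)/(151/25) = 4.858424/6.04 = 0.8044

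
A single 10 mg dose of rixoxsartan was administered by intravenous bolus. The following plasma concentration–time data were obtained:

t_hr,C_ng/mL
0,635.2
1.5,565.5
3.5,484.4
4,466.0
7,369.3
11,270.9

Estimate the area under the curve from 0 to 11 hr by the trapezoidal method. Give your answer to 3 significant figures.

AUC = 4720 ng/mL·hr

Trapezoidal AUC_0→11:
  [0→1.5]: (635.2+565.5)/2 × 1.5 = 900.525
  [1.5→3.5]: (565.5+484.4)/2 × 2 = 1049.9
  [3.5→4]: (484.4+466.0)/2 × 0.5 = 237.6
  [4→7]: (466.0+369.3)/2 × 3 = 1252.95
  [7→11]: (369.3+270.9)/2 × 4 = 1280.4
  Sum = 4721.375 ng/mL·hr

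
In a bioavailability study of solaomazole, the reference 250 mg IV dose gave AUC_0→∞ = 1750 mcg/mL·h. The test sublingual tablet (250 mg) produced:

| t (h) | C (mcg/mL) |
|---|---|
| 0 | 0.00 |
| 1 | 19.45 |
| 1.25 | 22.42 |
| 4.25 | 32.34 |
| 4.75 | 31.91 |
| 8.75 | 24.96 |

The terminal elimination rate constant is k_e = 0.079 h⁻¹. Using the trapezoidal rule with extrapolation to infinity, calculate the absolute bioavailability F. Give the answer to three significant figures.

Trapezoidal AUC_0→8.75 (sublingual tablet):
  [0→1]: (0.00+19.45)/2 × 1 = 9.725
  [1→1.25]: (19.45+22.42)/2 × 0.25 = 5.23375
  [1.25→4.25]: (22.42+32.34)/2 × 3 = 82.14
  [4.25→4.75]: (32.34+31.91)/2 × 0.5 = 16.0625
  [4.75→8.75]: (31.91+24.96)/2 × 4 = 113.74
  Sum = 226.90125 mcg/mL·h
Tail: C_last/k_e = 24.96/0.079 = 315.949
AUC_0→∞ (sublingual tablet) = 226.90125 + 315.949 = 542.85025 mcg/mL·h
F = (AUC_ev/D_ev)/(AUC_iv/D_iv) = (542.85025/250)/(1750/250) = 2.171401/7 = 0.3102

F = 0.310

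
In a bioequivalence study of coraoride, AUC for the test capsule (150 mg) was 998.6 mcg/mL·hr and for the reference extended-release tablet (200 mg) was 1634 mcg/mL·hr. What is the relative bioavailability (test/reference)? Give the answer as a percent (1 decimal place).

F_rel = (AUC_test/D_test) / (AUC_ref/D_ref)
      = (998.6/150) / (1634/200)
      = 6.65733 / 8.17 = 0.8149 = 81.49%

F_rel = 81.5%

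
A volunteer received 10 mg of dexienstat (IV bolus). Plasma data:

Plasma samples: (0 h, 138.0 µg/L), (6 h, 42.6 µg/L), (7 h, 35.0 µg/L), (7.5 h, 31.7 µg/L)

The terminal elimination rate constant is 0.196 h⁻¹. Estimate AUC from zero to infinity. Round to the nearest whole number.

Trapezoidal AUC_0→7.5:
  [0→6]: (138.0+42.6)/2 × 6 = 541.8
  [6→7]: (42.6+35.0)/2 × 1 = 38.8
  [7→7.5]: (35.0+31.7)/2 × 0.5 = 16.675
  Sum = 597.275 µg/L·h
Extrapolated tail: C_last / k_e = 31.7 / 0.196 = 161.735
AUC_0→∞ = 597.275 + 161.735 = 759.01 µg/L·h

AUC = 759 µg/L·h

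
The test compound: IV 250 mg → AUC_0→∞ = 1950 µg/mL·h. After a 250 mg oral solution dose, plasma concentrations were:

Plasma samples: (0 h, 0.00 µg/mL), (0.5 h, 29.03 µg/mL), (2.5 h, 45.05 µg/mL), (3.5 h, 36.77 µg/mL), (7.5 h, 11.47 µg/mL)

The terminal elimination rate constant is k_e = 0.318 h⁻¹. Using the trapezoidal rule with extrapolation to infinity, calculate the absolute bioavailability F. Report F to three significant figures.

Trapezoidal AUC_0→7.5 (oral solution):
  [0→0.5]: (0.00+29.03)/2 × 0.5 = 7.2575
  [0.5→2.5]: (29.03+45.05)/2 × 2 = 74.08
  [2.5→3.5]: (45.05+36.77)/2 × 1 = 40.91
  [3.5→7.5]: (36.77+11.47)/2 × 4 = 96.48
  Sum = 218.7275 µg/mL·h
Tail: C_last/k_e = 11.47/0.318 = 36.069
AUC_0→∞ (oral solution) = 218.7275 + 36.069 = 254.7965 µg/mL·h
F = (AUC_ev/D_ev)/(AUC_iv/D_iv) = (254.7965/250)/(1950/250) = 1.019186/7.8 = 0.1307

F = 0.131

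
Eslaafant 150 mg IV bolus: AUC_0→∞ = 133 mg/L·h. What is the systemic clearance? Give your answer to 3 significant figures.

CL = Dose_iv / AUC_0→∞
   = 150 / 133 = 1.12782 L/h

CL = 1.13 L/h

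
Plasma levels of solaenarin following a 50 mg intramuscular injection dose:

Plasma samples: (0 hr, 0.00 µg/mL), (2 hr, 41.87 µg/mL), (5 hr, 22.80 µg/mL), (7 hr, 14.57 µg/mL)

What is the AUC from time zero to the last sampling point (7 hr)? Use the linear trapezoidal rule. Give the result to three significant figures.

AUC = 176 µg/mL·hr

Trapezoidal AUC_0→7:
  [0→2]: (0.00+41.87)/2 × 2 = 41.87
  [2→5]: (41.87+22.80)/2 × 3 = 97.005
  [5→7]: (22.80+14.57)/2 × 2 = 37.37
  Sum = 176.245 µg/mL·hr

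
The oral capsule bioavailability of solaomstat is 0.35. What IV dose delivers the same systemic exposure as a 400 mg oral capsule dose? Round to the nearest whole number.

Systemic exposure from an extravascular dose = F × D_ev, so the equivalent IV dose is F × D_ev.
D_iv = F × D_ev = 0.35 × 400 = 140 mg

D_iv = 140 mg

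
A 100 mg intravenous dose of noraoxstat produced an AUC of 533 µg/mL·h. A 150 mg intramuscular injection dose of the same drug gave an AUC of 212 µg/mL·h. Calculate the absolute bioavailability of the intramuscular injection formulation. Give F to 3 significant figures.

F = 0.265

F = (AUC_ev / D_ev) / (AUC_iv / D_iv)
  = (212/150) / (533/100)
  = 1.41333 / 5.33 = 0.2652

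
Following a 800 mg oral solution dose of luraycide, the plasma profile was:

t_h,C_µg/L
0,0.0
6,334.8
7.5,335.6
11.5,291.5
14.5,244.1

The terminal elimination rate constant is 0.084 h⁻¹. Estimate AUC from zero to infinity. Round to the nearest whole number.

AUC = 6471 µg/L·h

Trapezoidal AUC_0→14.5:
  [0→6]: (0.0+334.8)/2 × 6 = 1004.4
  [6→7.5]: (334.8+335.6)/2 × 1.5 = 502.8
  [7.5→11.5]: (335.6+291.5)/2 × 4 = 1254.2
  [11.5→14.5]: (291.5+244.1)/2 × 3 = 803.4
  Sum = 3564.8 µg/L·h
Extrapolated tail: C_last / k_e = 244.1 / 0.084 = 2905.952
AUC_0→∞ = 3564.8 + 2905.952 = 6470.752 µg/L·h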